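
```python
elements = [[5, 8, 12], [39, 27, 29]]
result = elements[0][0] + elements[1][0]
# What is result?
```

Answer: 44

Derivation:
Trace (tracking result):
elements = [[5, 8, 12], [39, 27, 29]]  # -> elements = [[5, 8, 12], [39, 27, 29]]
result = elements[0][0] + elements[1][0]  # -> result = 44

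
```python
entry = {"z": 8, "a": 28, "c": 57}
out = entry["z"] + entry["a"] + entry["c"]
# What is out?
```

Answer: 93

Derivation:
Trace (tracking out):
entry = {'z': 8, 'a': 28, 'c': 57}  # -> entry = {'z': 8, 'a': 28, 'c': 57}
out = entry['z'] + entry['a'] + entry['c']  # -> out = 93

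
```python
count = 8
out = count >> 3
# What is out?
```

Answer: 1

Derivation:
Trace (tracking out):
count = 8  # -> count = 8
out = count >> 3  # -> out = 1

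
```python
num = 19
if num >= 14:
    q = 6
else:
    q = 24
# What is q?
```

Answer: 6

Derivation:
Trace (tracking q):
num = 19  # -> num = 19
if num >= 14:  # condition is True
    q = 6  # -> q = 6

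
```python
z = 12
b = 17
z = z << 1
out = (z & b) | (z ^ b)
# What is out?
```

Trace (tracking out):
z = 12  # -> z = 12
b = 17  # -> b = 17
z = z << 1  # -> z = 24
out = z & b | z ^ b  # -> out = 25

Answer: 25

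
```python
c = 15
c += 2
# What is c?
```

Answer: 17

Derivation:
Trace (tracking c):
c = 15  # -> c = 15
c += 2  # -> c = 17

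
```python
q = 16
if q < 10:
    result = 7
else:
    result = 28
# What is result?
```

Answer: 28

Derivation:
Trace (tracking result):
q = 16  # -> q = 16
if q < 10:  # condition is False
else:
    result = 28  # -> result = 28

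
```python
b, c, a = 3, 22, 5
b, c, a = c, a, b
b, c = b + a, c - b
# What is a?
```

Trace (tracking a):
b, c, a = (3, 22, 5)  # -> b = 3, c = 22, a = 5
b, c, a = (c, a, b)  # -> b = 22, c = 5, a = 3
b, c = (b + a, c - b)  # -> b = 25, c = -17

Answer: 3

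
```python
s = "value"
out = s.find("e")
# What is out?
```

Answer: 4

Derivation:
Trace (tracking out):
s = 'value'  # -> s = 'value'
out = s.find('e')  # -> out = 4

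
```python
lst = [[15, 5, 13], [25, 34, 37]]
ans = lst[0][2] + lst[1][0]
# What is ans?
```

Answer: 38

Derivation:
Trace (tracking ans):
lst = [[15, 5, 13], [25, 34, 37]]  # -> lst = [[15, 5, 13], [25, 34, 37]]
ans = lst[0][2] + lst[1][0]  # -> ans = 38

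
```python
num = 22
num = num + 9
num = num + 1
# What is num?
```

Answer: 32

Derivation:
Trace (tracking num):
num = 22  # -> num = 22
num = num + 9  # -> num = 31
num = num + 1  # -> num = 32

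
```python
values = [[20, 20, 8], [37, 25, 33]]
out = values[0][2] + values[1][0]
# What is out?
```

Trace (tracking out):
values = [[20, 20, 8], [37, 25, 33]]  # -> values = [[20, 20, 8], [37, 25, 33]]
out = values[0][2] + values[1][0]  # -> out = 45

Answer: 45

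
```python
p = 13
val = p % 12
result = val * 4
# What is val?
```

Answer: 1

Derivation:
Trace (tracking val):
p = 13  # -> p = 13
val = p % 12  # -> val = 1
result = val * 4  # -> result = 4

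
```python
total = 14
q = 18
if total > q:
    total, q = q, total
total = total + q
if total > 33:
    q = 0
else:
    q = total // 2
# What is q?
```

Answer: 16

Derivation:
Trace (tracking q):
total = 14  # -> total = 14
q = 18  # -> q = 18
if total > q:  # condition is False
total = total + q  # -> total = 32
if total > 33:  # condition is False
else:
    q = total // 2  # -> q = 16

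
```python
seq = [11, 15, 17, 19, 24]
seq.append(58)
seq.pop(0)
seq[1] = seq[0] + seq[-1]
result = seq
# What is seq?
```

Answer: [15, 73, 19, 24, 58]

Derivation:
Trace (tracking seq):
seq = [11, 15, 17, 19, 24]  # -> seq = [11, 15, 17, 19, 24]
seq.append(58)  # -> seq = [11, 15, 17, 19, 24, 58]
seq.pop(0)  # -> seq = [15, 17, 19, 24, 58]
seq[1] = seq[0] + seq[-1]  # -> seq = [15, 73, 19, 24, 58]
result = seq  # -> result = [15, 73, 19, 24, 58]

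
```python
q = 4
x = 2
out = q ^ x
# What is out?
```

Answer: 6

Derivation:
Trace (tracking out):
q = 4  # -> q = 4
x = 2  # -> x = 2
out = q ^ x  # -> out = 6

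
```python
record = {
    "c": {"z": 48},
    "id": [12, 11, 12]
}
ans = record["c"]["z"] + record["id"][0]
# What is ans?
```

Answer: 60

Derivation:
Trace (tracking ans):
record = {'c': {'z': 48}, 'id': [12, 11, 12]}  # -> record = {'c': {'z': 48}, 'id': [12, 11, 12]}
ans = record['c']['z'] + record['id'][0]  # -> ans = 60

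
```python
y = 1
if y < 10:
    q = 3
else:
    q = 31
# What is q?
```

Answer: 3

Derivation:
Trace (tracking q):
y = 1  # -> y = 1
if y < 10:  # condition is True
    q = 3  # -> q = 3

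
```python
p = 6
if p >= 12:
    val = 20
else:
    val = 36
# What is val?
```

Trace (tracking val):
p = 6  # -> p = 6
if p >= 12:  # condition is False
else:
    val = 36  # -> val = 36

Answer: 36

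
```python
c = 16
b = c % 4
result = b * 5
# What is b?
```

Trace (tracking b):
c = 16  # -> c = 16
b = c % 4  # -> b = 0
result = b * 5  # -> result = 0

Answer: 0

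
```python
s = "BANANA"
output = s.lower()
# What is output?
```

Answer: 'banana'

Derivation:
Trace (tracking output):
s = 'BANANA'  # -> s = 'BANANA'
output = s.lower()  # -> output = 'banana'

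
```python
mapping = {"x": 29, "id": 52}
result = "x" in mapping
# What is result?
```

Trace (tracking result):
mapping = {'x': 29, 'id': 52}  # -> mapping = {'x': 29, 'id': 52}
result = 'x' in mapping  # -> result = True

Answer: True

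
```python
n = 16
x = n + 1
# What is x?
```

Answer: 17

Derivation:
Trace (tracking x):
n = 16  # -> n = 16
x = n + 1  # -> x = 17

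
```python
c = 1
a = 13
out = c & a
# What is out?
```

Trace (tracking out):
c = 1  # -> c = 1
a = 13  # -> a = 13
out = c & a  # -> out = 1

Answer: 1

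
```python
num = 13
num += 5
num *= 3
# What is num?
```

Answer: 54

Derivation:
Trace (tracking num):
num = 13  # -> num = 13
num += 5  # -> num = 18
num *= 3  # -> num = 54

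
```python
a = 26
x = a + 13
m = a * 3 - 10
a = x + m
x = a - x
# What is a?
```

Answer: 107

Derivation:
Trace (tracking a):
a = 26  # -> a = 26
x = a + 13  # -> x = 39
m = a * 3 - 10  # -> m = 68
a = x + m  # -> a = 107
x = a - x  # -> x = 68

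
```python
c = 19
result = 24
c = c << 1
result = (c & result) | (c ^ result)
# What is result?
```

Answer: 62

Derivation:
Trace (tracking result):
c = 19  # -> c = 19
result = 24  # -> result = 24
c = c << 1  # -> c = 38
result = c & result | c ^ result  # -> result = 62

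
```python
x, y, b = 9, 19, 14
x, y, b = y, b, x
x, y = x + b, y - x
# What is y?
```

Trace (tracking y):
x, y, b = (9, 19, 14)  # -> x = 9, y = 19, b = 14
x, y, b = (y, b, x)  # -> x = 19, y = 14, b = 9
x, y = (x + b, y - x)  # -> x = 28, y = -5

Answer: -5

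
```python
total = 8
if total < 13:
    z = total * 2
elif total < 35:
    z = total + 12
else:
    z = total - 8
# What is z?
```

Trace (tracking z):
total = 8  # -> total = 8
if total < 13:  # condition is True
    z = total * 2  # -> z = 16

Answer: 16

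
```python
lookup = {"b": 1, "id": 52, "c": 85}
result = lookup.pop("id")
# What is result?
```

Trace (tracking result):
lookup = {'b': 1, 'id': 52, 'c': 85}  # -> lookup = {'b': 1, 'id': 52, 'c': 85}
result = lookup.pop('id')  # -> result = 52

Answer: 52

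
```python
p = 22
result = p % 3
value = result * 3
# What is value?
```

Answer: 3

Derivation:
Trace (tracking value):
p = 22  # -> p = 22
result = p % 3  # -> result = 1
value = result * 3  # -> value = 3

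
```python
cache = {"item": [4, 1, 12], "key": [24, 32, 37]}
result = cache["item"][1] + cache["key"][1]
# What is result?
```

Trace (tracking result):
cache = {'item': [4, 1, 12], 'key': [24, 32, 37]}  # -> cache = {'item': [4, 1, 12], 'key': [24, 32, 37]}
result = cache['item'][1] + cache['key'][1]  # -> result = 33

Answer: 33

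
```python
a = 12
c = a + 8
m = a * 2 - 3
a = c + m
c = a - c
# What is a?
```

Answer: 41

Derivation:
Trace (tracking a):
a = 12  # -> a = 12
c = a + 8  # -> c = 20
m = a * 2 - 3  # -> m = 21
a = c + m  # -> a = 41
c = a - c  # -> c = 21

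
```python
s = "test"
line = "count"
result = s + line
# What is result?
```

Answer: 'testcount'

Derivation:
Trace (tracking result):
s = 'test'  # -> s = 'test'
line = 'count'  # -> line = 'count'
result = s + line  # -> result = 'testcount'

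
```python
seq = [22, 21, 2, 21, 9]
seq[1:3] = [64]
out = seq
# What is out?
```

Trace (tracking out):
seq = [22, 21, 2, 21, 9]  # -> seq = [22, 21, 2, 21, 9]
seq[1:3] = [64]  # -> seq = [22, 64, 21, 9]
out = seq  # -> out = [22, 64, 21, 9]

Answer: [22, 64, 21, 9]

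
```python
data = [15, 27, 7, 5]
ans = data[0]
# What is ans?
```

Trace (tracking ans):
data = [15, 27, 7, 5]  # -> data = [15, 27, 7, 5]
ans = data[0]  # -> ans = 15

Answer: 15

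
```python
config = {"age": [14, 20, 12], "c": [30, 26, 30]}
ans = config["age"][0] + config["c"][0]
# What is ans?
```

Answer: 44

Derivation:
Trace (tracking ans):
config = {'age': [14, 20, 12], 'c': [30, 26, 30]}  # -> config = {'age': [14, 20, 12], 'c': [30, 26, 30]}
ans = config['age'][0] + config['c'][0]  # -> ans = 44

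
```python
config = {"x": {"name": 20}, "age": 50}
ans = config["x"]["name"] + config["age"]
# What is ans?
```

Trace (tracking ans):
config = {'x': {'name': 20}, 'age': 50}  # -> config = {'x': {'name': 20}, 'age': 50}
ans = config['x']['name'] + config['age']  # -> ans = 70

Answer: 70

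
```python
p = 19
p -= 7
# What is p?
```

Trace (tracking p):
p = 19  # -> p = 19
p -= 7  # -> p = 12

Answer: 12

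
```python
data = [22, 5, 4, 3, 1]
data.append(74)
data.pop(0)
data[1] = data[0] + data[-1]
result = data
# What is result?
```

Answer: [5, 79, 3, 1, 74]

Derivation:
Trace (tracking result):
data = [22, 5, 4, 3, 1]  # -> data = [22, 5, 4, 3, 1]
data.append(74)  # -> data = [22, 5, 4, 3, 1, 74]
data.pop(0)  # -> data = [5, 4, 3, 1, 74]
data[1] = data[0] + data[-1]  # -> data = [5, 79, 3, 1, 74]
result = data  # -> result = [5, 79, 3, 1, 74]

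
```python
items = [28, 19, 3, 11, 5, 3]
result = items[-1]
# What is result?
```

Answer: 3

Derivation:
Trace (tracking result):
items = [28, 19, 3, 11, 5, 3]  # -> items = [28, 19, 3, 11, 5, 3]
result = items[-1]  # -> result = 3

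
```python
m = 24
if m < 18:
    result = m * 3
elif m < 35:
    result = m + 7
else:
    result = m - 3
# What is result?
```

Trace (tracking result):
m = 24  # -> m = 24
if m < 18:  # condition is False
elif m < 35:  # condition is True
    result = m + 7  # -> result = 31

Answer: 31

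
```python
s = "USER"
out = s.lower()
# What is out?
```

Answer: 'user'

Derivation:
Trace (tracking out):
s = 'USER'  # -> s = 'USER'
out = s.lower()  # -> out = 'user'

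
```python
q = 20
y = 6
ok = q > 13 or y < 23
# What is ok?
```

Answer: True

Derivation:
Trace (tracking ok):
q = 20  # -> q = 20
y = 6  # -> y = 6
ok = q > 13 or y < 23  # -> ok = True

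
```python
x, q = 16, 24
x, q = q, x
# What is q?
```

Trace (tracking q):
x, q = (16, 24)  # -> x = 16, q = 24
x, q = (q, x)  # -> x = 24, q = 16

Answer: 16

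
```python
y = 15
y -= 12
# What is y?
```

Answer: 3

Derivation:
Trace (tracking y):
y = 15  # -> y = 15
y -= 12  # -> y = 3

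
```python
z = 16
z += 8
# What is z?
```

Answer: 24

Derivation:
Trace (tracking z):
z = 16  # -> z = 16
z += 8  # -> z = 24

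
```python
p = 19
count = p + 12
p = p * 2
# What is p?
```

Answer: 38

Derivation:
Trace (tracking p):
p = 19  # -> p = 19
count = p + 12  # -> count = 31
p = p * 2  # -> p = 38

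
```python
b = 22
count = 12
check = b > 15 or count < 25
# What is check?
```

Answer: True

Derivation:
Trace (tracking check):
b = 22  # -> b = 22
count = 12  # -> count = 12
check = b > 15 or count < 25  # -> check = True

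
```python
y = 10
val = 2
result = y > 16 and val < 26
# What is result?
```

Trace (tracking result):
y = 10  # -> y = 10
val = 2  # -> val = 2
result = y > 16 and val < 26  # -> result = False

Answer: False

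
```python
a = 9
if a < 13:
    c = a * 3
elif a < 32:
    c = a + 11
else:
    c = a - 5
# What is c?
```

Answer: 27

Derivation:
Trace (tracking c):
a = 9  # -> a = 9
if a < 13:  # condition is True
    c = a * 3  # -> c = 27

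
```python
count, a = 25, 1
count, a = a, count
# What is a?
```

Answer: 25

Derivation:
Trace (tracking a):
count, a = (25, 1)  # -> count = 25, a = 1
count, a = (a, count)  # -> count = 1, a = 25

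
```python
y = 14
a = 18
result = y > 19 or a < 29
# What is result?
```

Answer: True

Derivation:
Trace (tracking result):
y = 14  # -> y = 14
a = 18  # -> a = 18
result = y > 19 or a < 29  # -> result = True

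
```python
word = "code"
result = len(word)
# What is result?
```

Trace (tracking result):
word = 'code'  # -> word = 'code'
result = len(word)  # -> result = 4

Answer: 4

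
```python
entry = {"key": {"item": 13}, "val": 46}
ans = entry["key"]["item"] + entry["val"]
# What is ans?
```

Answer: 59

Derivation:
Trace (tracking ans):
entry = {'key': {'item': 13}, 'val': 46}  # -> entry = {'key': {'item': 13}, 'val': 46}
ans = entry['key']['item'] + entry['val']  # -> ans = 59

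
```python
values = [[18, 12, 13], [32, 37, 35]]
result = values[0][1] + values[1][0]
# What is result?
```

Trace (tracking result):
values = [[18, 12, 13], [32, 37, 35]]  # -> values = [[18, 12, 13], [32, 37, 35]]
result = values[0][1] + values[1][0]  # -> result = 44

Answer: 44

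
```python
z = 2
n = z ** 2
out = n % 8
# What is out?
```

Answer: 4

Derivation:
Trace (tracking out):
z = 2  # -> z = 2
n = z ** 2  # -> n = 4
out = n % 8  # -> out = 4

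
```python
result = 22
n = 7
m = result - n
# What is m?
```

Trace (tracking m):
result = 22  # -> result = 22
n = 7  # -> n = 7
m = result - n  # -> m = 15

Answer: 15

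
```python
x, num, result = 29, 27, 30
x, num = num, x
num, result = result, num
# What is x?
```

Trace (tracking x):
x, num, result = (29, 27, 30)  # -> x = 29, num = 27, result = 30
x, num = (num, x)  # -> x = 27, num = 29
num, result = (result, num)  # -> num = 30, result = 29

Answer: 27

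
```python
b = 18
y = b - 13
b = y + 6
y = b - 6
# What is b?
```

Trace (tracking b):
b = 18  # -> b = 18
y = b - 13  # -> y = 5
b = y + 6  # -> b = 11
y = b - 6  # -> y = 5

Answer: 11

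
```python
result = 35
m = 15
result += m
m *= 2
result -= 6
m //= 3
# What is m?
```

Answer: 10

Derivation:
Trace (tracking m):
result = 35  # -> result = 35
m = 15  # -> m = 15
result += m  # -> result = 50
m *= 2  # -> m = 30
result -= 6  # -> result = 44
m //= 3  # -> m = 10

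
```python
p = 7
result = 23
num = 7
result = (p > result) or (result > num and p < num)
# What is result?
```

Answer: False

Derivation:
Trace (tracking result):
p = 7  # -> p = 7
result = 23  # -> result = 23
num = 7  # -> num = 7
result = p > result or (result > num and p < num)  # -> result = False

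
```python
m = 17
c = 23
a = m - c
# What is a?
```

Answer: -6

Derivation:
Trace (tracking a):
m = 17  # -> m = 17
c = 23  # -> c = 23
a = m - c  # -> a = -6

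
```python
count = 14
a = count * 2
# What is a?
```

Answer: 28

Derivation:
Trace (tracking a):
count = 14  # -> count = 14
a = count * 2  # -> a = 28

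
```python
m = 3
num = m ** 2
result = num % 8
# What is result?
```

Answer: 1

Derivation:
Trace (tracking result):
m = 3  # -> m = 3
num = m ** 2  # -> num = 9
result = num % 8  # -> result = 1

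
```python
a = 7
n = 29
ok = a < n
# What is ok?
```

Trace (tracking ok):
a = 7  # -> a = 7
n = 29  # -> n = 29
ok = a < n  # -> ok = True

Answer: True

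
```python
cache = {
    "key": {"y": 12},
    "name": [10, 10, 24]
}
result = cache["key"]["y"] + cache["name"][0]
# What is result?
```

Answer: 22

Derivation:
Trace (tracking result):
cache = {'key': {'y': 12}, 'name': [10, 10, 24]}  # -> cache = {'key': {'y': 12}, 'name': [10, 10, 24]}
result = cache['key']['y'] + cache['name'][0]  # -> result = 22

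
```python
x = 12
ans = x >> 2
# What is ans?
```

Answer: 3

Derivation:
Trace (tracking ans):
x = 12  # -> x = 12
ans = x >> 2  # -> ans = 3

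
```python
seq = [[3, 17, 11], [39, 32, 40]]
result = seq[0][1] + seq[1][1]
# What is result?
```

Trace (tracking result):
seq = [[3, 17, 11], [39, 32, 40]]  # -> seq = [[3, 17, 11], [39, 32, 40]]
result = seq[0][1] + seq[1][1]  # -> result = 49

Answer: 49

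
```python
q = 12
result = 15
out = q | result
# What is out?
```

Answer: 15

Derivation:
Trace (tracking out):
q = 12  # -> q = 12
result = 15  # -> result = 15
out = q | result  # -> out = 15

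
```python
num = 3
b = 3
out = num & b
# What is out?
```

Answer: 3

Derivation:
Trace (tracking out):
num = 3  # -> num = 3
b = 3  # -> b = 3
out = num & b  # -> out = 3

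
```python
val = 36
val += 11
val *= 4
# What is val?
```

Answer: 188

Derivation:
Trace (tracking val):
val = 36  # -> val = 36
val += 11  # -> val = 47
val *= 4  # -> val = 188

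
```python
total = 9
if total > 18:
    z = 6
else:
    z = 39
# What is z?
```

Trace (tracking z):
total = 9  # -> total = 9
if total > 18:  # condition is False
else:
    z = 39  # -> z = 39

Answer: 39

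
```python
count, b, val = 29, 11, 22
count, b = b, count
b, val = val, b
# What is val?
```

Answer: 29

Derivation:
Trace (tracking val):
count, b, val = (29, 11, 22)  # -> count = 29, b = 11, val = 22
count, b = (b, count)  # -> count = 11, b = 29
b, val = (val, b)  # -> b = 22, val = 29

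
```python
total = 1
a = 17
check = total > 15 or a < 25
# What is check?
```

Trace (tracking check):
total = 1  # -> total = 1
a = 17  # -> a = 17
check = total > 15 or a < 25  # -> check = True

Answer: True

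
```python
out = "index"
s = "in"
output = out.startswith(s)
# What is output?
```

Trace (tracking output):
out = 'index'  # -> out = 'index'
s = 'in'  # -> s = 'in'
output = out.startswith(s)  # -> output = True

Answer: True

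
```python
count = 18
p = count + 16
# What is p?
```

Trace (tracking p):
count = 18  # -> count = 18
p = count + 16  # -> p = 34

Answer: 34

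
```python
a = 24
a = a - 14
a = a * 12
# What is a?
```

Answer: 120

Derivation:
Trace (tracking a):
a = 24  # -> a = 24
a = a - 14  # -> a = 10
a = a * 12  # -> a = 120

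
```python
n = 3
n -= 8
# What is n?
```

Answer: -5

Derivation:
Trace (tracking n):
n = 3  # -> n = 3
n -= 8  # -> n = -5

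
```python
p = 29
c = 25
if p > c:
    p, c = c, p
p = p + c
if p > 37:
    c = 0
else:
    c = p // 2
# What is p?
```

Trace (tracking p):
p = 29  # -> p = 29
c = 25  # -> c = 25
if p > c:  # condition is True
    p, c = (c, p)  # -> p = 25, c = 29
p = p + c  # -> p = 54
if p > 37:  # condition is True
    c = 0  # -> c = 0

Answer: 54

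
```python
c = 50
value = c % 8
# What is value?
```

Trace (tracking value):
c = 50  # -> c = 50
value = c % 8  # -> value = 2

Answer: 2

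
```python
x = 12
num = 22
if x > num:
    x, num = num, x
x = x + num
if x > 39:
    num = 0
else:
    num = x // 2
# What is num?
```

Trace (tracking num):
x = 12  # -> x = 12
num = 22  # -> num = 22
if x > num:  # condition is False
x = x + num  # -> x = 34
if x > 39:  # condition is False
else:
    num = x // 2  # -> num = 17

Answer: 17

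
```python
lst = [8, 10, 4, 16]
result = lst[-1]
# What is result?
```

Trace (tracking result):
lst = [8, 10, 4, 16]  # -> lst = [8, 10, 4, 16]
result = lst[-1]  # -> result = 16

Answer: 16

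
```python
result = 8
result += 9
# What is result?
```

Answer: 17

Derivation:
Trace (tracking result):
result = 8  # -> result = 8
result += 9  # -> result = 17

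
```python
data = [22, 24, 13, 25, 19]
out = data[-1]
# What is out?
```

Trace (tracking out):
data = [22, 24, 13, 25, 19]  # -> data = [22, 24, 13, 25, 19]
out = data[-1]  # -> out = 19

Answer: 19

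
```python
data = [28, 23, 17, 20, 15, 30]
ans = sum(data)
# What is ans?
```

Trace (tracking ans):
data = [28, 23, 17, 20, 15, 30]  # -> data = [28, 23, 17, 20, 15, 30]
ans = sum(data)  # -> ans = 133

Answer: 133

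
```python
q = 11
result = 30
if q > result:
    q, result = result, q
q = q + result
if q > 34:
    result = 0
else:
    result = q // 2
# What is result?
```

Answer: 0

Derivation:
Trace (tracking result):
q = 11  # -> q = 11
result = 30  # -> result = 30
if q > result:  # condition is False
q = q + result  # -> q = 41
if q > 34:  # condition is True
    result = 0  # -> result = 0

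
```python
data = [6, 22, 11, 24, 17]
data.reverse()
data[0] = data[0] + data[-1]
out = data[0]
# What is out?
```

Answer: 23

Derivation:
Trace (tracking out):
data = [6, 22, 11, 24, 17]  # -> data = [6, 22, 11, 24, 17]
data.reverse()  # -> data = [17, 24, 11, 22, 6]
data[0] = data[0] + data[-1]  # -> data = [23, 24, 11, 22, 6]
out = data[0]  # -> out = 23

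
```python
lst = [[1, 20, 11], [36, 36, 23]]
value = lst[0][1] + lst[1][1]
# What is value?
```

Answer: 56

Derivation:
Trace (tracking value):
lst = [[1, 20, 11], [36, 36, 23]]  # -> lst = [[1, 20, 11], [36, 36, 23]]
value = lst[0][1] + lst[1][1]  # -> value = 56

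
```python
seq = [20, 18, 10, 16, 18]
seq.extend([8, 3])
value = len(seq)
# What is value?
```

Trace (tracking value):
seq = [20, 18, 10, 16, 18]  # -> seq = [20, 18, 10, 16, 18]
seq.extend([8, 3])  # -> seq = [20, 18, 10, 16, 18, 8, 3]
value = len(seq)  # -> value = 7

Answer: 7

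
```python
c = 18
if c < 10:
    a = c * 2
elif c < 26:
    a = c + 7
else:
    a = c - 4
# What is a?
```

Answer: 25

Derivation:
Trace (tracking a):
c = 18  # -> c = 18
if c < 10:  # condition is False
elif c < 26:  # condition is True
    a = c + 7  # -> a = 25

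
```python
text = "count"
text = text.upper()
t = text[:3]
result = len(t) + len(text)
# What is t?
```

Trace (tracking t):
text = 'count'  # -> text = 'count'
text = text.upper()  # -> text = 'COUNT'
t = text[:3]  # -> t = 'COU'
result = len(t) + len(text)  # -> result = 8

Answer: 'COU'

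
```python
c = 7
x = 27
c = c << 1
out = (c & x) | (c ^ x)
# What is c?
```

Trace (tracking c):
c = 7  # -> c = 7
x = 27  # -> x = 27
c = c << 1  # -> c = 14
out = c & x | c ^ x  # -> out = 31

Answer: 14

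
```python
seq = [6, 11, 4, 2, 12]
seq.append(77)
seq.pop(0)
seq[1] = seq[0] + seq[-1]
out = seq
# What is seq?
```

Trace (tracking seq):
seq = [6, 11, 4, 2, 12]  # -> seq = [6, 11, 4, 2, 12]
seq.append(77)  # -> seq = [6, 11, 4, 2, 12, 77]
seq.pop(0)  # -> seq = [11, 4, 2, 12, 77]
seq[1] = seq[0] + seq[-1]  # -> seq = [11, 88, 2, 12, 77]
out = seq  # -> out = [11, 88, 2, 12, 77]

Answer: [11, 88, 2, 12, 77]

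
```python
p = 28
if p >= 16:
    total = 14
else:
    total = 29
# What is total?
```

Answer: 14

Derivation:
Trace (tracking total):
p = 28  # -> p = 28
if p >= 16:  # condition is True
    total = 14  # -> total = 14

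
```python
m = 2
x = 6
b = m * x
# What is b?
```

Answer: 12

Derivation:
Trace (tracking b):
m = 2  # -> m = 2
x = 6  # -> x = 6
b = m * x  # -> b = 12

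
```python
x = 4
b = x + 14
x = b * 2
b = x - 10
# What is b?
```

Answer: 26

Derivation:
Trace (tracking b):
x = 4  # -> x = 4
b = x + 14  # -> b = 18
x = b * 2  # -> x = 36
b = x - 10  # -> b = 26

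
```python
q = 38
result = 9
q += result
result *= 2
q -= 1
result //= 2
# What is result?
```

Answer: 9

Derivation:
Trace (tracking result):
q = 38  # -> q = 38
result = 9  # -> result = 9
q += result  # -> q = 47
result *= 2  # -> result = 18
q -= 1  # -> q = 46
result //= 2  # -> result = 9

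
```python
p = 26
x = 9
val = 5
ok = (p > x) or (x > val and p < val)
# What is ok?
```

Answer: True

Derivation:
Trace (tracking ok):
p = 26  # -> p = 26
x = 9  # -> x = 9
val = 5  # -> val = 5
ok = p > x or (x > val and p < val)  # -> ok = True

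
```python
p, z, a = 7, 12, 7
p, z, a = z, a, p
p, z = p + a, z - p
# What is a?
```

Trace (tracking a):
p, z, a = (7, 12, 7)  # -> p = 7, z = 12, a = 7
p, z, a = (z, a, p)  # -> p = 12, z = 7, a = 7
p, z = (p + a, z - p)  # -> p = 19, z = -5

Answer: 7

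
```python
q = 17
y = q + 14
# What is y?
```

Trace (tracking y):
q = 17  # -> q = 17
y = q + 14  # -> y = 31

Answer: 31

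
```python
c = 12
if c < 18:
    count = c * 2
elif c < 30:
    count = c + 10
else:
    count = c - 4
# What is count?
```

Answer: 24

Derivation:
Trace (tracking count):
c = 12  # -> c = 12
if c < 18:  # condition is True
    count = c * 2  # -> count = 24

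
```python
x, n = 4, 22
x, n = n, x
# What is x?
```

Trace (tracking x):
x, n = (4, 22)  # -> x = 4, n = 22
x, n = (n, x)  # -> x = 22, n = 4

Answer: 22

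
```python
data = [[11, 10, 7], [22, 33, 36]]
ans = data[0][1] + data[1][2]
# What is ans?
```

Answer: 46

Derivation:
Trace (tracking ans):
data = [[11, 10, 7], [22, 33, 36]]  # -> data = [[11, 10, 7], [22, 33, 36]]
ans = data[0][1] + data[1][2]  # -> ans = 46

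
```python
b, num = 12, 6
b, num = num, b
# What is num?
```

Answer: 12

Derivation:
Trace (tracking num):
b, num = (12, 6)  # -> b = 12, num = 6
b, num = (num, b)  # -> b = 6, num = 12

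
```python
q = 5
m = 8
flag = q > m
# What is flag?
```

Trace (tracking flag):
q = 5  # -> q = 5
m = 8  # -> m = 8
flag = q > m  # -> flag = False

Answer: False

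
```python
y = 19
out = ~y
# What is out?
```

Answer: -20

Derivation:
Trace (tracking out):
y = 19  # -> y = 19
out = ~y  # -> out = -20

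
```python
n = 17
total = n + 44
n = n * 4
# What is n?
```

Trace (tracking n):
n = 17  # -> n = 17
total = n + 44  # -> total = 61
n = n * 4  # -> n = 68

Answer: 68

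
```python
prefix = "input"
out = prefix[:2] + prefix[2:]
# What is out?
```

Trace (tracking out):
prefix = 'input'  # -> prefix = 'input'
out = prefix[:2] + prefix[2:]  # -> out = 'input'

Answer: 'input'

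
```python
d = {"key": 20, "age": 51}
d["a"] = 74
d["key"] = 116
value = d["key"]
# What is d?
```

Trace (tracking d):
d = {'key': 20, 'age': 51}  # -> d = {'key': 20, 'age': 51}
d['a'] = 74  # -> d = {'key': 20, 'age': 51, 'a': 74}
d['key'] = 116  # -> d = {'key': 116, 'age': 51, 'a': 74}
value = d['key']  # -> value = 116

Answer: {'key': 116, 'age': 51, 'a': 74}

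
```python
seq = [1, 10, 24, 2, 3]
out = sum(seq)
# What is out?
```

Trace (tracking out):
seq = [1, 10, 24, 2, 3]  # -> seq = [1, 10, 24, 2, 3]
out = sum(seq)  # -> out = 40

Answer: 40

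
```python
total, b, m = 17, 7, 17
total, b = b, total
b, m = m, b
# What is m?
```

Answer: 17

Derivation:
Trace (tracking m):
total, b, m = (17, 7, 17)  # -> total = 17, b = 7, m = 17
total, b = (b, total)  # -> total = 7, b = 17
b, m = (m, b)  # -> b = 17, m = 17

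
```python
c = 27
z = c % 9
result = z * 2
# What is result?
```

Answer: 0

Derivation:
Trace (tracking result):
c = 27  # -> c = 27
z = c % 9  # -> z = 0
result = z * 2  # -> result = 0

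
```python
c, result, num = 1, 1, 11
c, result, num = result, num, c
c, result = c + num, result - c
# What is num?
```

Answer: 1

Derivation:
Trace (tracking num):
c, result, num = (1, 1, 11)  # -> c = 1, result = 1, num = 11
c, result, num = (result, num, c)  # -> c = 1, result = 11, num = 1
c, result = (c + num, result - c)  # -> c = 2, result = 10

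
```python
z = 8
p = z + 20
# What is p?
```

Answer: 28

Derivation:
Trace (tracking p):
z = 8  # -> z = 8
p = z + 20  # -> p = 28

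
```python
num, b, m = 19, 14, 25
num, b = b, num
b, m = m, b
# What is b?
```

Answer: 25

Derivation:
Trace (tracking b):
num, b, m = (19, 14, 25)  # -> num = 19, b = 14, m = 25
num, b = (b, num)  # -> num = 14, b = 19
b, m = (m, b)  # -> b = 25, m = 19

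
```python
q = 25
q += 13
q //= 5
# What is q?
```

Trace (tracking q):
q = 25  # -> q = 25
q += 13  # -> q = 38
q //= 5  # -> q = 7

Answer: 7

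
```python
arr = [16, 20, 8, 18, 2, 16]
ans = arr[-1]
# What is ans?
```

Trace (tracking ans):
arr = [16, 20, 8, 18, 2, 16]  # -> arr = [16, 20, 8, 18, 2, 16]
ans = arr[-1]  # -> ans = 16

Answer: 16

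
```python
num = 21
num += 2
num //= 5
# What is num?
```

Answer: 4

Derivation:
Trace (tracking num):
num = 21  # -> num = 21
num += 2  # -> num = 23
num //= 5  # -> num = 4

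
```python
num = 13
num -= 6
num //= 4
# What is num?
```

Answer: 1

Derivation:
Trace (tracking num):
num = 13  # -> num = 13
num -= 6  # -> num = 7
num //= 4  # -> num = 1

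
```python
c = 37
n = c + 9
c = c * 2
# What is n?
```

Trace (tracking n):
c = 37  # -> c = 37
n = c + 9  # -> n = 46
c = c * 2  # -> c = 74

Answer: 46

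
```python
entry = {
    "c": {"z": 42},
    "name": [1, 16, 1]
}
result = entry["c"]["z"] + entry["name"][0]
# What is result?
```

Answer: 43

Derivation:
Trace (tracking result):
entry = {'c': {'z': 42}, 'name': [1, 16, 1]}  # -> entry = {'c': {'z': 42}, 'name': [1, 16, 1]}
result = entry['c']['z'] + entry['name'][0]  # -> result = 43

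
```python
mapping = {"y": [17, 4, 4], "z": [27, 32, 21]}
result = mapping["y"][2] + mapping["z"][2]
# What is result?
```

Answer: 25

Derivation:
Trace (tracking result):
mapping = {'y': [17, 4, 4], 'z': [27, 32, 21]}  # -> mapping = {'y': [17, 4, 4], 'z': [27, 32, 21]}
result = mapping['y'][2] + mapping['z'][2]  # -> result = 25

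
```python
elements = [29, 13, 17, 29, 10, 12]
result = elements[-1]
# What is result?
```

Answer: 12

Derivation:
Trace (tracking result):
elements = [29, 13, 17, 29, 10, 12]  # -> elements = [29, 13, 17, 29, 10, 12]
result = elements[-1]  # -> result = 12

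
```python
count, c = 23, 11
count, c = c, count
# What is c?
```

Trace (tracking c):
count, c = (23, 11)  # -> count = 23, c = 11
count, c = (c, count)  # -> count = 11, c = 23

Answer: 23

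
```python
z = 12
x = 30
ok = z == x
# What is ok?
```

Trace (tracking ok):
z = 12  # -> z = 12
x = 30  # -> x = 30
ok = z == x  # -> ok = False

Answer: False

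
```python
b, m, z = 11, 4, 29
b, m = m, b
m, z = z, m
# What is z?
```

Answer: 11

Derivation:
Trace (tracking z):
b, m, z = (11, 4, 29)  # -> b = 11, m = 4, z = 29
b, m = (m, b)  # -> b = 4, m = 11
m, z = (z, m)  # -> m = 29, z = 11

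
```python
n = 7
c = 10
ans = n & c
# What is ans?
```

Trace (tracking ans):
n = 7  # -> n = 7
c = 10  # -> c = 10
ans = n & c  # -> ans = 2

Answer: 2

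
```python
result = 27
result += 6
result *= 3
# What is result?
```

Trace (tracking result):
result = 27  # -> result = 27
result += 6  # -> result = 33
result *= 3  # -> result = 99

Answer: 99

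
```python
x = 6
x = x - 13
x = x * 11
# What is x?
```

Trace (tracking x):
x = 6  # -> x = 6
x = x - 13  # -> x = -7
x = x * 11  # -> x = -77

Answer: -77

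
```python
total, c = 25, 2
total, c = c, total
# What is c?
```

Trace (tracking c):
total, c = (25, 2)  # -> total = 25, c = 2
total, c = (c, total)  # -> total = 2, c = 25

Answer: 25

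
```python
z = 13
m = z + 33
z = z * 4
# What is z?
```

Answer: 52

Derivation:
Trace (tracking z):
z = 13  # -> z = 13
m = z + 33  # -> m = 46
z = z * 4  # -> z = 52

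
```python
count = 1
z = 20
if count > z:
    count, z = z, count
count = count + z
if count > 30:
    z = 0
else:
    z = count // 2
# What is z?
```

Trace (tracking z):
count = 1  # -> count = 1
z = 20  # -> z = 20
if count > z:  # condition is False
count = count + z  # -> count = 21
if count > 30:  # condition is False
else:
    z = count // 2  # -> z = 10

Answer: 10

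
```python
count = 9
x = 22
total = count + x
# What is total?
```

Trace (tracking total):
count = 9  # -> count = 9
x = 22  # -> x = 22
total = count + x  # -> total = 31

Answer: 31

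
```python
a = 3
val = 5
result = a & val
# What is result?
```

Trace (tracking result):
a = 3  # -> a = 3
val = 5  # -> val = 5
result = a & val  # -> result = 1

Answer: 1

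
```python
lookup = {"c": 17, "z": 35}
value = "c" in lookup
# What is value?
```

Trace (tracking value):
lookup = {'c': 17, 'z': 35}  # -> lookup = {'c': 17, 'z': 35}
value = 'c' in lookup  # -> value = True

Answer: True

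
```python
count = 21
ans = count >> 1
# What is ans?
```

Answer: 10

Derivation:
Trace (tracking ans):
count = 21  # -> count = 21
ans = count >> 1  # -> ans = 10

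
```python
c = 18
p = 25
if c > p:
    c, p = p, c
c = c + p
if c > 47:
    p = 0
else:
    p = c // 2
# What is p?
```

Answer: 21

Derivation:
Trace (tracking p):
c = 18  # -> c = 18
p = 25  # -> p = 25
if c > p:  # condition is False
c = c + p  # -> c = 43
if c > 47:  # condition is False
else:
    p = c // 2  # -> p = 21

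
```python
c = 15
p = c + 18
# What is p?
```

Answer: 33

Derivation:
Trace (tracking p):
c = 15  # -> c = 15
p = c + 18  # -> p = 33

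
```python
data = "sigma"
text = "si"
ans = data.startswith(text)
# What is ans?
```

Trace (tracking ans):
data = 'sigma'  # -> data = 'sigma'
text = 'si'  # -> text = 'si'
ans = data.startswith(text)  # -> ans = True

Answer: True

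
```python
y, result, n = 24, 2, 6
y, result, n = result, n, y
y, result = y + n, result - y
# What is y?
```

Answer: 26

Derivation:
Trace (tracking y):
y, result, n = (24, 2, 6)  # -> y = 24, result = 2, n = 6
y, result, n = (result, n, y)  # -> y = 2, result = 6, n = 24
y, result = (y + n, result - y)  # -> y = 26, result = 4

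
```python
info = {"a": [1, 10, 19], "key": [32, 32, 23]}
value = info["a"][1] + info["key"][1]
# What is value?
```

Answer: 42

Derivation:
Trace (tracking value):
info = {'a': [1, 10, 19], 'key': [32, 32, 23]}  # -> info = {'a': [1, 10, 19], 'key': [32, 32, 23]}
value = info['a'][1] + info['key'][1]  # -> value = 42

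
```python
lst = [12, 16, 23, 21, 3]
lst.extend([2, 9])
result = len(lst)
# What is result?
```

Trace (tracking result):
lst = [12, 16, 23, 21, 3]  # -> lst = [12, 16, 23, 21, 3]
lst.extend([2, 9])  # -> lst = [12, 16, 23, 21, 3, 2, 9]
result = len(lst)  # -> result = 7

Answer: 7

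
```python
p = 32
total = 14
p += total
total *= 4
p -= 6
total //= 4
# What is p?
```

Trace (tracking p):
p = 32  # -> p = 32
total = 14  # -> total = 14
p += total  # -> p = 46
total *= 4  # -> total = 56
p -= 6  # -> p = 40
total //= 4  # -> total = 14

Answer: 40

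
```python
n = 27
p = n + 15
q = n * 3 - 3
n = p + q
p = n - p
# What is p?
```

Trace (tracking p):
n = 27  # -> n = 27
p = n + 15  # -> p = 42
q = n * 3 - 3  # -> q = 78
n = p + q  # -> n = 120
p = n - p  # -> p = 78

Answer: 78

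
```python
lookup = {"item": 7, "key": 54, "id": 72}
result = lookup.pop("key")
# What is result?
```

Trace (tracking result):
lookup = {'item': 7, 'key': 54, 'id': 72}  # -> lookup = {'item': 7, 'key': 54, 'id': 72}
result = lookup.pop('key')  # -> result = 54

Answer: 54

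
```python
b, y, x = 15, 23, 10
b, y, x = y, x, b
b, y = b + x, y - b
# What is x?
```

Answer: 15

Derivation:
Trace (tracking x):
b, y, x = (15, 23, 10)  # -> b = 15, y = 23, x = 10
b, y, x = (y, x, b)  # -> b = 23, y = 10, x = 15
b, y = (b + x, y - b)  # -> b = 38, y = -13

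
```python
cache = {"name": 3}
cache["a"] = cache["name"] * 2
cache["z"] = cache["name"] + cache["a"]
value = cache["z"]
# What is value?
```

Answer: 9

Derivation:
Trace (tracking value):
cache = {'name': 3}  # -> cache = {'name': 3}
cache['a'] = cache['name'] * 2  # -> cache = {'name': 3, 'a': 6}
cache['z'] = cache['name'] + cache['a']  # -> cache = {'name': 3, 'a': 6, 'z': 9}
value = cache['z']  # -> value = 9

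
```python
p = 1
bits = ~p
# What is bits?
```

Trace (tracking bits):
p = 1  # -> p = 1
bits = ~p  # -> bits = -2

Answer: -2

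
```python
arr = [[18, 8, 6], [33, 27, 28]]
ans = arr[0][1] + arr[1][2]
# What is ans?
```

Trace (tracking ans):
arr = [[18, 8, 6], [33, 27, 28]]  # -> arr = [[18, 8, 6], [33, 27, 28]]
ans = arr[0][1] + arr[1][2]  # -> ans = 36

Answer: 36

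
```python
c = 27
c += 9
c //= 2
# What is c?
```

Answer: 18

Derivation:
Trace (tracking c):
c = 27  # -> c = 27
c += 9  # -> c = 36
c //= 2  # -> c = 18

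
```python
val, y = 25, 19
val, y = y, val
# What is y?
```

Answer: 25

Derivation:
Trace (tracking y):
val, y = (25, 19)  # -> val = 25, y = 19
val, y = (y, val)  # -> val = 19, y = 25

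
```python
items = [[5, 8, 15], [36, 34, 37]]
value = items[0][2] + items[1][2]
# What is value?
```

Answer: 52

Derivation:
Trace (tracking value):
items = [[5, 8, 15], [36, 34, 37]]  # -> items = [[5, 8, 15], [36, 34, 37]]
value = items[0][2] + items[1][2]  # -> value = 52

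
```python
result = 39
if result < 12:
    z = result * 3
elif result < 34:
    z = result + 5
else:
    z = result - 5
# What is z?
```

Answer: 34

Derivation:
Trace (tracking z):
result = 39  # -> result = 39
if result < 12:  # condition is False
elif result < 34:  # condition is False
else:
    z = result - 5  # -> z = 34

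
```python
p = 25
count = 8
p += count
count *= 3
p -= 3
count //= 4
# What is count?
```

Answer: 6

Derivation:
Trace (tracking count):
p = 25  # -> p = 25
count = 8  # -> count = 8
p += count  # -> p = 33
count *= 3  # -> count = 24
p -= 3  # -> p = 30
count //= 4  # -> count = 6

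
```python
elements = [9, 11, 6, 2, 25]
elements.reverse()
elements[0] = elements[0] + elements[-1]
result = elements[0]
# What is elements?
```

Trace (tracking elements):
elements = [9, 11, 6, 2, 25]  # -> elements = [9, 11, 6, 2, 25]
elements.reverse()  # -> elements = [25, 2, 6, 11, 9]
elements[0] = elements[0] + elements[-1]  # -> elements = [34, 2, 6, 11, 9]
result = elements[0]  # -> result = 34

Answer: [34, 2, 6, 11, 9]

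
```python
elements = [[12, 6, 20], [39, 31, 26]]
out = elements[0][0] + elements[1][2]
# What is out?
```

Answer: 38

Derivation:
Trace (tracking out):
elements = [[12, 6, 20], [39, 31, 26]]  # -> elements = [[12, 6, 20], [39, 31, 26]]
out = elements[0][0] + elements[1][2]  # -> out = 38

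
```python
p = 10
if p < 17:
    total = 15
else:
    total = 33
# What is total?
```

Answer: 15

Derivation:
Trace (tracking total):
p = 10  # -> p = 10
if p < 17:  # condition is True
    total = 15  # -> total = 15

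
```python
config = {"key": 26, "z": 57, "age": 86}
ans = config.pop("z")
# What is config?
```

Answer: {'key': 26, 'age': 86}

Derivation:
Trace (tracking config):
config = {'key': 26, 'z': 57, 'age': 86}  # -> config = {'key': 26, 'z': 57, 'age': 86}
ans = config.pop('z')  # -> ans = 57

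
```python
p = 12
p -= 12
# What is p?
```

Trace (tracking p):
p = 12  # -> p = 12
p -= 12  # -> p = 0

Answer: 0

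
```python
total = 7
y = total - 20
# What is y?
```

Answer: -13

Derivation:
Trace (tracking y):
total = 7  # -> total = 7
y = total - 20  # -> y = -13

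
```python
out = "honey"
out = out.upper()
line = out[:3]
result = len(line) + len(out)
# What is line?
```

Trace (tracking line):
out = 'honey'  # -> out = 'honey'
out = out.upper()  # -> out = 'HONEY'
line = out[:3]  # -> line = 'HON'
result = len(line) + len(out)  # -> result = 8

Answer: 'HON'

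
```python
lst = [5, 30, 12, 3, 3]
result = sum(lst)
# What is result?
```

Answer: 53

Derivation:
Trace (tracking result):
lst = [5, 30, 12, 3, 3]  # -> lst = [5, 30, 12, 3, 3]
result = sum(lst)  # -> result = 53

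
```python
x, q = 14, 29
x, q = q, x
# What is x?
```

Answer: 29

Derivation:
Trace (tracking x):
x, q = (14, 29)  # -> x = 14, q = 29
x, q = (q, x)  # -> x = 29, q = 14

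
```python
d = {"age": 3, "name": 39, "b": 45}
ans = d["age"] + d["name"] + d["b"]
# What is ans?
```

Answer: 87

Derivation:
Trace (tracking ans):
d = {'age': 3, 'name': 39, 'b': 45}  # -> d = {'age': 3, 'name': 39, 'b': 45}
ans = d['age'] + d['name'] + d['b']  # -> ans = 87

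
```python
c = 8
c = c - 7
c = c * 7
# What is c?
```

Trace (tracking c):
c = 8  # -> c = 8
c = c - 7  # -> c = 1
c = c * 7  # -> c = 7

Answer: 7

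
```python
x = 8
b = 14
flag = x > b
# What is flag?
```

Answer: False

Derivation:
Trace (tracking flag):
x = 8  # -> x = 8
b = 14  # -> b = 14
flag = x > b  # -> flag = False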